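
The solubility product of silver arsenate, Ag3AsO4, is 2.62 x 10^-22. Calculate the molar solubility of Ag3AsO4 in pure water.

1.76 x 10^-6 M

Ag3AsO4(s) <=> 3 Ag^+(aq) + AsO4^3-(aq)
Ksp = [Ag^+]^3[AsO4^3-]
With molar solubility s: [Ag^+] = 3s, [AsO4^3-] = s.
Substituting: Ksp = (3s)^3s = 27s^4
s = (2.62 x 10^-22 / 27)^(1/4) = 1.76 x 10^-6 M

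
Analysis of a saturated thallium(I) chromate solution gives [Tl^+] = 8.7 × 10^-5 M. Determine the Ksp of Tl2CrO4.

Ksp = 3.3e-13

Tl2CrO4(s) ⇌ 2 Tl^+ + CrO4^2-
Stoichiometry gives [CrO4^2-] = (1/2)[Tl^+] = 4.35 x 10^-5 M.
Ksp = [Tl^+]^2[CrO4^2-]
Ksp = (8.7 x 10^-5)^2 × 4.35 x 10^-5 = 3.3 x 10^-13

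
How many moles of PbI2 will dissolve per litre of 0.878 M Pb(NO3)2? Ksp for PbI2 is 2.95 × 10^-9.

s ≈ 2.90 × 10^-5 M

PbI2(s) <=> Pb^2+(aq) + 2 I^-(aq)
Ksp = [Pb^2+][I^-]^2
If s mol/L dissolves here, [Pb^2+] = 0.878 + s ≈ 0.878, [I^-] = 2s (common-ion effect: Pb^2+ is already 0.878 M).
Ksp ≈ 0.878 × (2s)^2
s = 2.90 × 10^-5 M
Check: s = 2.9 × 10^-5 ≪ 0.878, so the approximation is valid.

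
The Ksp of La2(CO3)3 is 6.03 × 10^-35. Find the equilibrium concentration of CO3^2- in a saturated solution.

La2(CO3)3(s) ⇌ 2 La^3+ + 3 CO3^2-
Ksp = [La^3+]^2[CO3^2-]^3
Let s = molar solubility. Then [La^3+] = 2s and [CO3^2-] = 3s.
Substituting: Ksp = (2s)^2(3s)^3 = 108s^5
s^5 = 6.03 × 10^-35 / 108, so s = 5.615 × 10^-8 M
[CO3^2-] = 3s = 1.68 × 10^-7 M

[CO3^2-] ≈ 1.68 × 10^-7 M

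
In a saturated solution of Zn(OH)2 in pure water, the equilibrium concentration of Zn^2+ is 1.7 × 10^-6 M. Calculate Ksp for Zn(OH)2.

Ksp ≈ 2.0 × 10^-17

Zn(OH)2(s) ⇌ Zn^2+(aq) + 2 OH^-(aq)
Stoichiometry gives [OH^-] = (2/1)[Zn^2+] = 3.40 × 10^-6 M.
Ksp = [Zn^2+][OH^-]^2
Ksp = 1.7 x 10^-6 × (3.40 × 10^-6)^2 = 2.0 x 10^-17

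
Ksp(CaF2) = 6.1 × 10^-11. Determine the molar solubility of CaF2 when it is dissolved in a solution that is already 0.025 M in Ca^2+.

s ≈ 2.5 x 10^-5 M

CaF2(s) <=> Ca^2+ + 2 F^-
Ksp = [Ca^2+][F^-]^2
Let s be the molar solubility in this solution. [Ca^2+] = 0.025 + s ≈ 0.025, [F^-] = 2s (common-ion effect: Ca^2+ is already 0.025 M).
Ksp ≈ 0.025 × (2s)^2
s = 2.5 x 10^-5 M
Check: s = 2.5 x 10^-5 ≪ 0.025, so the approximation is valid.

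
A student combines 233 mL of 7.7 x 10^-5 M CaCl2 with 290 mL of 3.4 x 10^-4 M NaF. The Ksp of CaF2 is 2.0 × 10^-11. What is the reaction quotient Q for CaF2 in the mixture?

Q = 1.2e-12

Total volume = 233 + 290 = 523 mL.
[Ca^2+] = 7.7 × 10^-5 × (233/523) = 3.43 × 10^-5 M
[F^-] = 3.4 × 10^-4 × (290/523) = 1.89 × 10^-4 M
CaF2(s) ⇌ Ca^2+(aq) + 2 F^-(aq), so Q = [Ca^2+][F^-]^2
Q = (3.43 × 10^-5)(1.89 x 10^-4)^2 = 1.2 x 10^-12
Q < Ksp, so no precipitate of CaF2 forms.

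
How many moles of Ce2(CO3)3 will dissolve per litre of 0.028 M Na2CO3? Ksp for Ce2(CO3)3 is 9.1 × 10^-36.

s = 3.2 × 10^-16 M

Ce2(CO3)3(s) ⇌ 2 Ce^3+(aq) + 3 CO3^2-(aq)
Ksp = [Ce^3+]^2[CO3^2-]^3
Let s = moles of Ce2(CO3)3 that dissolve per litre. [Ce^3+] = 2s, [CO3^2-] = 0.028 + 3s ≈ 0.028 (since CO3^2- from Na2CO3 dominates).
Ksp ≈ (2s)^2 × (0.028)^3
s = 3.2 × 10^-16 M
Check: 3s = 9.7 × 10^-16 ≪ 0.028, so the approximation is valid.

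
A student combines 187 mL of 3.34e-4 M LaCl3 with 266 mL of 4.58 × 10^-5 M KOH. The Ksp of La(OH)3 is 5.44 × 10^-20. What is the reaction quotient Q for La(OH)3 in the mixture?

Total volume = 187 + 266 = 453 mL.
[La^3+] = 3.34 x 10^-4 × (187/453) = 1.379 × 10^-4 M
[OH^-] = 4.58 × 10^-5 × (266/453) = 2.689 × 10^-5 M
La(OH)3(s) ⇌ La^3+(aq) + 3 OH^-(aq), so Q = [La^3+][OH^-]^3
Q = (1.379 × 10^-4)(2.689 × 10^-5)^3 = 2.68 x 10^-18
Q > Ksp, so La(OH)3 will precipitate.

Q = 2.68 x 10^-18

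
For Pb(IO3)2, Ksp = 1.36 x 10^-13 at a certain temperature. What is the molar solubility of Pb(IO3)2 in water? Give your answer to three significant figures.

Pb(IO3)2(s) ⇌ Pb^2+ + 2 IO3^-
Ksp = [Pb^2+][IO3^-]^2
If s mol/L of Pb(IO3)2 dissolves, [Pb^2+] = s and [IO3^-] = 2s.
So Ksp = s × (2s)^2 = 4s^3
Solving, s = (1.36 x 10^-13/4)^(1/3) = 3.24 x 10^-5 M

s = 3.24e-5 M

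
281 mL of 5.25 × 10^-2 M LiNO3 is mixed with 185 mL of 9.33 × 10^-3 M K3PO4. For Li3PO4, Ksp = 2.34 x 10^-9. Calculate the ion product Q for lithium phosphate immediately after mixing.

Total volume = 281 + 185 = 466 mL.
[Li^+] = 5.25 × 10^-2 × (281/466) = 3.166 × 10^-2 M
[PO4^3-] = 9.33 × 10^-3 × (185/466) = 3.704 x 10^-3 M
Li3PO4(s) ⇌ 3 Li^+ + PO4^3-, so Q = [Li^+]^3[PO4^3-]
Q = (3.166 × 10^-2)^3(3.704 × 10^-3) = 1.18 × 10^-7
Q > Ksp, so Li3PO4 will precipitate.

1.18 x 10^-7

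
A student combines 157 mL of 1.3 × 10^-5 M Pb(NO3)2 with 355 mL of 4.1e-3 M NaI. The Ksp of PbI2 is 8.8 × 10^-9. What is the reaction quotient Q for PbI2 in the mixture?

Q = 3.2e-11

Total volume = 157 + 355 = 512 mL.
[Pb^2+] = 1.3 × 10^-5 × (157/512) = 3.99 × 10^-6 M
[I^-] = 4.1 × 10^-3 × (355/512) = 2.84 × 10^-3 M
PbI2(s) ⇌ Pb^2+ + 2 I^-, so Q = [Pb^2+][I^-]^2
Q = (3.99 × 10^-6)(2.84 × 10^-3)^2 = 3.2 x 10^-11
Q < Ksp, so no precipitate of PbI2 forms.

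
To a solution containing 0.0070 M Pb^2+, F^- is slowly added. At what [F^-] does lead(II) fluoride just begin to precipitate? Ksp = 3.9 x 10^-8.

2.4 × 10^-3 M

PbF2(s) ⇌ Pb^2+ + 2 F^-
Ksp = [Pb^2+][F^-]^2
Precipitation begins when Q = Ksp. With [Pb^2+] = 0.0070 M:
3.9 x 10^-8 = (0.0070) × [F^-]^2
[F^-] = (3.9 x 10^-8 / 7.0 × 10^-3)^(1/2) = 2.4 × 10^-3 M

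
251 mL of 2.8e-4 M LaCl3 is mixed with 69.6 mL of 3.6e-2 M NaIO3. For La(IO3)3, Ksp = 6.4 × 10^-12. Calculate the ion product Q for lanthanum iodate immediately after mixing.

Total volume = 251 + 69.6 = 320.6 mL.
[La^3+] = 2.8 × 10^-4 × (251/320.6) = 2.19 x 10^-4 M
[IO3^-] = 3.6 × 10^-2 × (69.6/320.6) = 7.82 × 10^-3 M
La(IO3)3(s) <=> La^3+ + 3 IO3^-, so Q = [La^3+][IO3^-]^3
Q = (2.19 × 10^-4)(7.82 × 10^-3)^3 = 1.0 × 10^-10
Q > Ksp, so La(IO3)3 will precipitate.

Q ≈ 1.0 x 10^-10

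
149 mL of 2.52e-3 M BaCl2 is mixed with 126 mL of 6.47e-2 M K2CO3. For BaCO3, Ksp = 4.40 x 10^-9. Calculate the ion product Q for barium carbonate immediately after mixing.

Q ≈ 4.05 x 10^-5

Total volume = 149 + 126 = 275 mL.
[Ba^2+] = 2.52 × 10^-3 × (149/275) = 1.365 x 10^-3 M
[CO3^2-] = 6.47 x 10^-2 × (126/275) = 2.964 × 10^-2 M
BaCO3(s) ⇌ Ba^2+(aq) + CO3^2-(aq), so Q = [Ba^2+][CO3^2-]
Q = (1.365 × 10^-3)(2.964 × 10^-2) = 4.05 x 10^-5
Q > Ksp, so BaCO3 will precipitate.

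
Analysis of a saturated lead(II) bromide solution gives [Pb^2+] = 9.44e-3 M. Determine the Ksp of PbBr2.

PbBr2(s) <=> Pb^2+ + 2 Br^-
Stoichiometry gives [Br^-] = (2/1)[Pb^2+] = 1.888 x 10^-2 M.
Ksp = [Pb^2+][Br^-]^2
Ksp = 9.44 × 10^-3 × (1.888 × 10^-2)^2 = 3.36 × 10^-6

Ksp ≈ 3.36 x 10^-6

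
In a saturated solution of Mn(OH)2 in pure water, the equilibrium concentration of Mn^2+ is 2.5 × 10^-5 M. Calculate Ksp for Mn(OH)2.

6.3 x 10^-14

Mn(OH)2(s) ⇌ Mn^2+ + 2 OH^-
Stoichiometry gives [OH^-] = (2/1)[Mn^2+] = 5.00 × 10^-5 M.
Ksp = [Mn^2+][OH^-]^2
Ksp = 2.5 x 10^-5 × (5.00 x 10^-5)^2 = 6.3 x 10^-14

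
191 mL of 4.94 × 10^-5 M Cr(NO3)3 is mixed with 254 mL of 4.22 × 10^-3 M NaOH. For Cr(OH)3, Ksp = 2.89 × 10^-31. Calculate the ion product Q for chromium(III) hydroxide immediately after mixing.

Q ≈ 2.96 x 10^-13

Total volume = 191 + 254 = 445 mL.
[Cr^3+] = 4.94 × 10^-5 × (191/445) = 2.120 × 10^-5 M
[OH^-] = 4.22 × 10^-3 × (254/445) = 2.409 × 10^-3 M
Cr(OH)3(s) <=> Cr^3+ + 3 OH^-, so Q = [Cr^3+][OH^-]^3
Q = (2.120 × 10^-5)(2.409 × 10^-3)^3 = 2.96 x 10^-13
Q > Ksp, so Cr(OH)3 will precipitate.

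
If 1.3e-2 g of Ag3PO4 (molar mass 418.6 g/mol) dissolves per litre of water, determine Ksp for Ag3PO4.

Molar solubility s = (1.3 x 10^-2 g/L) / (418.6 g/mol) = 3.11 × 10^-5 M.
Ag3PO4(s) ⇌ 3 Ag^+(aq) + PO4^3-(aq)
For each mole of Ag3PO4 that dissolves: [Ag^+] = 3s, [PO4^3-] = s.
Ksp = [Ag^+]^3[PO4^3-]
Ksp = (3s)^3s = 27s^4
With s = 3.11 x 10^-5: Ksp = 2.5 x 10^-17

Ksp = 2.5e-17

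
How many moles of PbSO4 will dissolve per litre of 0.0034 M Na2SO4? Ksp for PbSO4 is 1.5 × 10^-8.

PbSO4(s) <=> Pb^2+(aq) + SO4^2-(aq)
Ksp = [Pb^2+][SO4^2-]
Let s be the molar solubility in this solution. [Pb^2+] = s, [SO4^2-] = 0.0034 + s ≈ 0.0034 (common-ion effect: SO4^2- is already 0.0034 M).
Ksp ≈ s × 0.0034
s = 4.4 x 10^-6 M
Check: s = 4.4 × 10^-6 ≪ 0.0034, so the approximation is valid.

s = 4.4 × 10^-6 M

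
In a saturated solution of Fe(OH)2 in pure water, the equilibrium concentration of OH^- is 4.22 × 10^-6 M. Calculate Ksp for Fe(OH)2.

Fe(OH)2(s) <=> Fe^2+ + 2 OH^-
Stoichiometry gives [Fe^2+] = (1/2)[OH^-] = 2.110 x 10^-6 M.
Ksp = [Fe^2+][OH^-]^2
Ksp = 2.110 x 10^-6 × (4.22 × 10^-6)^2 = 3.76 × 10^-17

3.76 × 10^-17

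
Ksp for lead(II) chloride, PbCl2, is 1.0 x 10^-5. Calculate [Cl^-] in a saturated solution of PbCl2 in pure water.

2.7 × 10^-2 M

PbCl2(s) ⇌ Pb^2+ + 2 Cl^-
Ksp = [Pb^2+][Cl^-]^2
Let s = molar solubility. Then [Pb^2+] = s and [Cl^-] = 2s.
Ksp = s(2s)^2 = 4s^3
s^3 = 1.0 x 10^-5 / 4, so s = 1.36 x 10^-2 M
[Cl^-] = 2s = 2.7 × 10^-2 M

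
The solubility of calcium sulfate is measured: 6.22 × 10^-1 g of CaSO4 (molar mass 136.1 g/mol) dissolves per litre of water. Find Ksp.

Ksp = 2.09e-5

Molar solubility s = (6.22 × 10^-1 g/L) / (136.1 g/mol) = 4.570 × 10^-3 M.
CaSO4(s) ⇌ Ca^2+(aq) + SO4^2-(aq)
With molar solubility s: [Ca^2+] = s, [SO4^2-] = s.
Ksp = [Ca^2+][SO4^2-]
Ksp = (s)(s) = s^2
Ksp = (4.570 × 10^-3)^2 = 2.09 × 10^-5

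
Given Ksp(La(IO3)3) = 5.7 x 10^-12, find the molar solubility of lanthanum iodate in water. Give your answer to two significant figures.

La(IO3)3(s) ⇌ La^3+(aq) + 3 IO3^-(aq)
Ksp = [La^3+][IO3^-]^3
With molar solubility s: [La^3+] = s, [IO3^-] = 3s.
Substituting: Ksp = s(3s)^3 = 27s^4
s = (5.7 x 10^-12 / 27)^(1/4) = 6.8 × 10^-4 M

s = 6.8e-4 M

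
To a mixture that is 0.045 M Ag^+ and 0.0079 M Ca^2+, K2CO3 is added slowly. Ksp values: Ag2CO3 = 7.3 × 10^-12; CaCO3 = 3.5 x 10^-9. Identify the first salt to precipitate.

Precipitation of each salt starts when its ion product equals its Ksp.
For Ag2CO3: 7.3 × 10^-12 = (0.045)^2 × [CO3^2-]  ⇒  [CO3^2-] = 3.6 x 10^-9 M.
For CaCO3: 3.5 x 10^-9 = 0.0079 × [CO3^2-]  ⇒  [CO3^2-] = 4.4 × 10^-7 M.
The salt with the lower threshold [CO3^2-] precipitates first: Ag2CO3.

Ag2CO3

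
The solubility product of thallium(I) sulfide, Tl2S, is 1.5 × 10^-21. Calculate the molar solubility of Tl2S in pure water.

s ≈ 7.2e-8 M

Tl2S(s) ⇌ 2 Tl^+ + S^2-
Ksp = [Tl^+]^2[S^2-]
With molar solubility s: [Tl^+] = 2s, [S^2-] = s.
So Ksp = (2s)^2 × s = 4s^3
s^3 = 1.5 × 10^-21 / 4, so s = 7.2 x 10^-8 M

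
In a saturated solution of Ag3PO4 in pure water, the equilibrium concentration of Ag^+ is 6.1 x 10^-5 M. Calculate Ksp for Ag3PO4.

Ksp ≈ 4.6 × 10^-18

Ag3PO4(s) ⇌ 3 Ag^+ + PO4^3-
Stoichiometry gives [PO4^3-] = (1/3)[Ag^+] = 2.03 × 10^-5 M.
Ksp = [Ag^+]^3[PO4^3-]
Ksp = (6.1 × 10^-5)^3 × 2.03 x 10^-5 = 4.6 x 10^-18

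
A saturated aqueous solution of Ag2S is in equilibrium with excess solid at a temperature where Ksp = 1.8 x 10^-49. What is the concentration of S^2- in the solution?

Ag2S(s) ⇌ 2 Ag^+(aq) + S^2-(aq)
Ksp = [Ag^+]^2[S^2-]
With molar solubility s: [Ag^+] = 2s, [S^2-] = s.
Ksp = (2s)^2s = 4s^3
s = (1.8 x 10^-49 / 4)^(1/3) = 3.56 x 10^-17 M
[S^2-] = s = 3.6 × 10^-17 M

[S^2-] = 3.6e-17 M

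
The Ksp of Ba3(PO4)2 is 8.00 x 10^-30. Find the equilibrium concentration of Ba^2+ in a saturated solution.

Ba3(PO4)2(s) <=> 3 Ba^2+(aq) + 2 PO4^3-(aq)
Ksp = [Ba^2+]^3[PO4^3-]^2
Let s = molar solubility. Then [Ba^2+] = 3s and [PO4^3-] = 2s.
Ksp = (3s)^3(2s)^2 = 108s^5
Solving, s = (8.00 x 10^-30/108)^(1/5) = 5.942 x 10^-7 M
[Ba^2+] = 3s = 1.78 × 10^-6 M

[Ba^2+] = 1.78e-6 M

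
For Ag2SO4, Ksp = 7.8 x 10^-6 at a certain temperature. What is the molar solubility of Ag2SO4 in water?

s ≈ 1.2e-2 M

Ag2SO4(s) <=> 2 Ag^+ + SO4^2-
Ksp = [Ag^+]^2[SO4^2-]
With molar solubility s: [Ag^+] = 2s, [SO4^2-] = s.
So Ksp = (2s)^2 × s = 4s^3
Solving, s = (7.8 x 10^-6/4)^(1/3) = 1.2 x 10^-2 M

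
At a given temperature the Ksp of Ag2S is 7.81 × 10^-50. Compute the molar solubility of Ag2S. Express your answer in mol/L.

2.69 × 10^-17 M

Ag2S(s) <=> 2 Ag^+ + S^2-
Ksp = [Ag^+]^2[S^2-]
With molar solubility s: [Ag^+] = 2s, [S^2-] = s.
Substituting: Ksp = (2s)^2s = 4s^3
s = (7.81 × 10^-50 / 4)^(1/3) = 2.69 × 10^-17 M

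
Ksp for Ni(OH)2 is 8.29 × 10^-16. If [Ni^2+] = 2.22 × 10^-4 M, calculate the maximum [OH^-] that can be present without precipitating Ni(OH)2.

Ni(OH)2(s) ⇌ Ni^2+(aq) + 2 OH^-(aq)
Ksp = [Ni^2+][OH^-]^2
Precipitation begins when Q = Ksp. With [Ni^2+] = 2.22 × 10^-4 M:
8.29 × 10^-16 = (2.22 × 10^-4) × [OH^-]^2
[OH^-] = (8.29 × 10^-16 / 2.22 × 10^-4)^(1/2) = 1.93 × 10^-6 M

[OH^-] = 1.93 × 10^-6 M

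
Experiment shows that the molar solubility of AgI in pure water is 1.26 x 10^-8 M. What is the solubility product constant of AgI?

AgI(s) ⇌ Ag^+ + I^-
Let s = molar solubility. Then [Ag^+] = s and [I^-] = s.
Ksp = [Ag^+][I^-]
Ksp = s^2
With s = 1.26 x 10^-8: Ksp = 1.59 × 10^-16

Ksp = 1.59 × 10^-16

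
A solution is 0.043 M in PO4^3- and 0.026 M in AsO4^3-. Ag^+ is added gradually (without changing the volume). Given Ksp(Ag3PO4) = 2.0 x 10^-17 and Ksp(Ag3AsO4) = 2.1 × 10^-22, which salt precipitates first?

Precipitation of each salt starts when its ion product equals its Ksp.
For Ag3PO4: 2.0 x 10^-17 = 0.043 × [Ag^+]^3  ⇒  [Ag^+] = 7.7 x 10^-6 M.
For Ag3AsO4: 2.1 × 10^-22 = 0.026 × [Ag^+]^3  ⇒  [Ag^+] = 2.0 × 10^-7 M.
The salt with the lower threshold [Ag^+] precipitates first: Ag3AsO4.

Ag3AsO4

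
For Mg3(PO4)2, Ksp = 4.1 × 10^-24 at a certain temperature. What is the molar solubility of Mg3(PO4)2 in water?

s = 8.2 × 10^-6 M

Mg3(PO4)2(s) <=> 3 Mg^2+ + 2 PO4^3-
Ksp = [Mg^2+]^3[PO4^3-]^2
Let s = molar solubility. Then [Mg^2+] = 3s and [PO4^3-] = 2s.
Ksp = (3s)^3(2s)^2 = 108s^5
s^5 = 4.1 × 10^-24 / 108, so s = 8.2 x 10^-6 M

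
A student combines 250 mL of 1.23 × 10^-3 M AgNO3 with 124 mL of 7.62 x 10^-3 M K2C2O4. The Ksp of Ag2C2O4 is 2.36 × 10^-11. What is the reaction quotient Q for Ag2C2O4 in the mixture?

Total volume = 250 + 124 = 374 mL.
[Ag^+] = 1.23 × 10^-3 × (250/374) = 8.222 × 10^-4 M
[C2O4^2-] = 7.62 x 10^-3 × (124/374) = 2.526 x 10^-3 M
Ag2C2O4(s) ⇌ 2 Ag^+(aq) + C2O4^2-(aq), so Q = [Ag^+]^2[C2O4^2-]
Q = (8.222 × 10^-4)^2(2.526 × 10^-3) = 1.71 × 10^-9
Q > Ksp, so Ag2C2O4 will precipitate.

1.71 × 10^-9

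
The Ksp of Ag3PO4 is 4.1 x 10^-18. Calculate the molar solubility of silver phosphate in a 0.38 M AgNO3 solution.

Ag3PO4(s) <=> 3 Ag^+ + PO4^3-
Ksp = [Ag^+]^3[PO4^3-]
If s mol/L dissolves here, [Ag^+] = 0.38 + 3s ≈ 0.38, [PO4^3-] = s (common-ion effect: Ag^+ is already 0.38 M).
Ksp ≈ (0.38)^3 × s
s = 7.5 × 10^-17 M
Check: 3s = 2.2 × 10^-16 ≪ 0.38, so the approximation is valid.

s ≈ 7.5 × 10^-17 M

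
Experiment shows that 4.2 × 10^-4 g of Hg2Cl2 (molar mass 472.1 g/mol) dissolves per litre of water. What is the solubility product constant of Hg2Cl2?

Molar solubility s = (4.2 × 10^-4 g/L) / (472.1 g/mol) = 8.90 × 10^-7 M.
Hg2Cl2(s) ⇌ Hg2^2+(aq) + 2 Cl^-(aq)
Let s = molar solubility. Then [Hg2^2+] = s and [Cl^-] = 2s.
Ksp = [Hg2^2+][Cl^-]^2
Ksp = s(2s)^2 = 4s^3
With s = 8.90 × 10^-7: Ksp = 2.8 x 10^-18

Ksp = 2.8e-18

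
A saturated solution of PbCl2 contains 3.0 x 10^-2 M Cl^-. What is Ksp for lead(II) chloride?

Ksp = 1.4e-5

PbCl2(s) ⇌ Pb^2+(aq) + 2 Cl^-(aq)
Stoichiometry gives [Pb^2+] = (1/2)[Cl^-] = 1.50 x 10^-2 M.
Ksp = [Pb^2+][Cl^-]^2
Ksp = 1.50 x 10^-2 × (3.0 x 10^-2)^2 = 1.4 x 10^-5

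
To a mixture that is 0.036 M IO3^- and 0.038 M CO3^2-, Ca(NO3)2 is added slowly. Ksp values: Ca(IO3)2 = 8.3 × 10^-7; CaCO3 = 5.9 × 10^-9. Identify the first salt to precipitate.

Precipitation of each salt starts when its ion product equals its Ksp.
For Ca(IO3)2: 8.3 × 10^-7 = (0.036)^2 × [Ca^2+]  ⇒  [Ca^2+] = 6.4 × 10^-4 M.
For CaCO3: 5.9 × 10^-9 = 0.038 × [Ca^2+]  ⇒  [Ca^2+] = 1.6 × 10^-7 M.
The salt with the lower threshold [Ca^2+] precipitates first: CaCO3.

CaCO3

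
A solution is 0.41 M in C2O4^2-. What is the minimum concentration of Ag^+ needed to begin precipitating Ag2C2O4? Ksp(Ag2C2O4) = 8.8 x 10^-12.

Ag2C2O4(s) ⇌ 2 Ag^+(aq) + C2O4^2-(aq)
Ksp = [Ag^+]^2[C2O4^2-]
Precipitation begins when Q = Ksp. With [C2O4^2-] = 0.41 M:
8.8 x 10^-12 = (0.41) × [Ag^+]^2
[Ag^+] = (8.8 x 10^-12 / 4.1 x 10^-1)^(1/2) = 4.6 x 10^-6 M

4.6 × 10^-6 M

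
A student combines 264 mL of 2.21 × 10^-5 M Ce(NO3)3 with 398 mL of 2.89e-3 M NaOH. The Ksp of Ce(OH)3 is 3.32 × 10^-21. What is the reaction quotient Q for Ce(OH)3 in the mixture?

4.62e-14

Total volume = 264 + 398 = 662 mL.
[Ce^3+] = 2.21 × 10^-5 × (264/662) = 8.813 x 10^-6 M
[OH^-] = 2.89 × 10^-3 × (398/662) = 1.737 × 10^-3 M
Ce(OH)3(s) ⇌ Ce^3+(aq) + 3 OH^-(aq), so Q = [Ce^3+][OH^-]^3
Q = (8.813 x 10^-6)(1.737 x 10^-3)^3 = 4.62 × 10^-14
Q > Ksp, so Ce(OH)3 will precipitate.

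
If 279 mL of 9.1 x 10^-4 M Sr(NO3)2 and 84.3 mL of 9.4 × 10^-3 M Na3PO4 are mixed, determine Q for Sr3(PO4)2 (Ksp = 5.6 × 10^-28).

Total volume = 279 + 84.3 = 363.3 mL.
[Sr^2+] = 9.1 x 10^-4 × (279/363.3) = 6.99 x 10^-4 M
[PO4^3-] = 9.4 × 10^-3 × (84.3/363.3) = 2.18 × 10^-3 M
Sr3(PO4)2(s) <=> 3 Sr^2+(aq) + 2 PO4^3-(aq), so Q = [Sr^2+]^3[PO4^3-]^2
Q = (6.99 × 10^-4)^3(2.18 × 10^-3)^2 = 1.6 × 10^-15
Q > Ksp, so Sr3(PO4)2 will precipitate.

1.6e-15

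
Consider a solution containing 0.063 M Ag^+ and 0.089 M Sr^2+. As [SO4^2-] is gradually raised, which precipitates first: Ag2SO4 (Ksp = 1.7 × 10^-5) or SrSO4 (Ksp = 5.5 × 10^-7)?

Each salt begins to precipitate when Q = Ksp, i.e. when [SO4^2-] reaches its threshold.
For Ag2SO4: 1.7 × 10^-5 = (0.063)^2 × [SO4^2-]  ⇒  [SO4^2-] = 4.3 × 10^-3 M.
For SrSO4: 5.5 × 10^-7 = 0.089 × [SO4^2-]  ⇒  [SO4^2-] = 6.2 x 10^-6 M.
The salt with the lower threshold [SO4^2-] precipitates first: SrSO4.

SrSO4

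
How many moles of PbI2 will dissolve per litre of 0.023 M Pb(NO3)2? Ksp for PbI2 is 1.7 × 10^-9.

PbI2(s) ⇌ Pb^2+ + 2 I^-
Ksp = [Pb^2+][I^-]^2
Let s = moles of PbI2 that dissolve per litre. [Pb^2+] = 0.023 + s ≈ 0.023, [I^-] = 2s (since Pb^2+ from Pb(NO3)2 dominates).
Ksp ≈ 0.023 × (2s)^2
s = 1.4 × 10^-4 M
Check: s = 1.4 × 10^-4 ≪ 0.023, so the approximation is valid.

s = 1.4 × 10^-4 M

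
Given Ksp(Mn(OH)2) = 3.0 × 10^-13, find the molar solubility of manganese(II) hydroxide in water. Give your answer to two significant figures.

4.2 × 10^-5 M

Mn(OH)2(s) ⇌ Mn^2+ + 2 OH^-
Ksp = [Mn^2+][OH^-]^2
With molar solubility s: [Mn^2+] = s, [OH^-] = 2s.
Substituting: Ksp = s(2s)^2 = 4s^3
Solving, s = (3.0 × 10^-13/4)^(1/3) = 4.2 x 10^-5 M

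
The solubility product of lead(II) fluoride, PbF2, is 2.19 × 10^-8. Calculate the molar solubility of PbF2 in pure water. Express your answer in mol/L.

s = 1.76 × 10^-3 M

PbF2(s) ⇌ Pb^2+ + 2 F^-
Ksp = [Pb^2+][F^-]^2
Let s = molar solubility. Then [Pb^2+] = s and [F^-] = 2s.
Ksp = s(2s)^2 = 4s^3
Solving, s = (2.19 × 10^-8/4)^(1/3) = 1.76 x 10^-3 M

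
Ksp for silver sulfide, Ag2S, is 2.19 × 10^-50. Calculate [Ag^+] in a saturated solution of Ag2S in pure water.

[Ag^+] = 3.52 × 10^-17 M

Ag2S(s) ⇌ 2 Ag^+(aq) + S^2-(aq)
Ksp = [Ag^+]^2[S^2-]
Let s = molar solubility. Then [Ag^+] = 2s and [S^2-] = s.
Ksp = (2s)^2s = 4s^3
s^3 = 2.19 × 10^-50 / 4, so s = 1.762 × 10^-17 M
[Ag^+] = 2s = 3.52 x 10^-17 M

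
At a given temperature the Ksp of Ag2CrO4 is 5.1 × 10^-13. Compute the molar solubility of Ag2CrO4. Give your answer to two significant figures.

s ≈ 5.0 × 10^-5 M

Ag2CrO4(s) ⇌ 2 Ag^+ + CrO4^2-
Ksp = [Ag^+]^2[CrO4^2-]
Let s = molar solubility. Then [Ag^+] = 2s and [CrO4^2-] = s.
Ksp = (2s)^2s = 4s^3
s^3 = 5.1 × 10^-13 / 4, so s = 5.0 × 10^-5 M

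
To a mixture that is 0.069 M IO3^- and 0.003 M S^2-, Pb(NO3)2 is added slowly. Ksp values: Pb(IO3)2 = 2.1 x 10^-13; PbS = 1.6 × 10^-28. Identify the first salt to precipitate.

PbS

Each salt begins to precipitate when Q = Ksp, i.e. when [Pb^2+] reaches its threshold.
For Pb(IO3)2: 2.1 x 10^-13 = (0.069)^2 × [Pb^2+]  ⇒  [Pb^2+] = 4.4 x 10^-11 M.
For PbS: 1.6 × 10^-28 = 0.003 × [Pb^2+]  ⇒  [Pb^2+] = 5.3 x 10^-26 M.
The salt with the lower threshold [Pb^2+] precipitates first: PbS.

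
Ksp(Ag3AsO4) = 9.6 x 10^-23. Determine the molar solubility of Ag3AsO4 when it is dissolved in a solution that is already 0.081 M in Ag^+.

Ag3AsO4(s) ⇌ 3 Ag^+(aq) + AsO4^3-(aq)
Ksp = [Ag^+]^3[AsO4^3-]
If s mol/L dissolves here, [Ag^+] = 0.081 + 3s ≈ 0.081, [AsO4^3-] = s (since the Ag^+ already present dominates).
Ksp ≈ (0.081)^3 × s
s = 1.8 × 10^-19 M
Check: 3s = 5.4 × 10^-19 ≪ 0.081, so the approximation is valid.

s = 1.8 x 10^-19 M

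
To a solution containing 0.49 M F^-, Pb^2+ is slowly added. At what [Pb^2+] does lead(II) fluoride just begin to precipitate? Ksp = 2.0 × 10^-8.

[Pb^2+] = 8.3 × 10^-8 M

PbF2(s) ⇌ Pb^2+ + 2 F^-
Ksp = [Pb^2+][F^-]^2
Precipitation begins when Q = Ksp. With [F^-] = 0.49 M:
2.0 × 10^-8 = (0.49)^2 × [Pb^2+]
[Pb^2+] = (2.0 × 10^-8 / 2.40 x 10^-1) = 8.3 x 10^-8 M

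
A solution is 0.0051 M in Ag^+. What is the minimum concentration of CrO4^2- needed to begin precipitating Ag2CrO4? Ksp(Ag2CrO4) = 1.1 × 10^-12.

4.2 x 10^-8 M

Ag2CrO4(s) <=> 2 Ag^+(aq) + CrO4^2-(aq)
Ksp = [Ag^+]^2[CrO4^2-]
Precipitation begins when Q = Ksp. With [Ag^+] = 0.0051 M:
1.1 × 10^-12 = (0.0051)^2 × [CrO4^2-]
[CrO4^2-] = (1.1 × 10^-12 / 2.60 × 10^-5) = 4.2 × 10^-8 M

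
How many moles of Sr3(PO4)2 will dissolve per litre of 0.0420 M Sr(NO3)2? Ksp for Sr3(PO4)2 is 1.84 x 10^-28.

Sr3(PO4)2(s) <=> 3 Sr^2+(aq) + 2 PO4^3-(aq)
Ksp = [Sr^2+]^3[PO4^3-]^2
If s mol/L dissolves here, [Sr^2+] = 0.0420 + 3s ≈ 0.0420, [PO4^3-] = 2s (Ksp is small, so little additional dissolves).
Ksp ≈ (0.0420)^3 × (2s)^2
s = 7.88 × 10^-13 M
Check: 3s = 2.4 × 10^-12 ≪ 0.0420, so the approximation is valid.

7.88 × 10^-13 M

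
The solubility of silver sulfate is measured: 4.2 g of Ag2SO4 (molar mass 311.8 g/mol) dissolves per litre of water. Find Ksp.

Molar solubility s = (4.2 g/L) / (311.8 g/mol) = 1.35 × 10^-2 M.
Ag2SO4(s) <=> 2 Ag^+ + SO4^2-
With molar solubility s: [Ag^+] = 2s, [SO4^2-] = s.
Ksp = [Ag^+]^2[SO4^2-]
So Ksp = (2s)^2 × s = 4s^3
Ksp = 4 × (1.35 x 10^-2)^3 = 9.8 × 10^-6

Ksp = 9.8 x 10^-6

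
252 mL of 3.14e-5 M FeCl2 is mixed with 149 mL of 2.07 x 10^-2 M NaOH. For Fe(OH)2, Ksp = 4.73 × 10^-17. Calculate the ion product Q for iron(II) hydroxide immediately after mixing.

Total volume = 252 + 149 = 401 mL.
[Fe^2+] = 3.14 × 10^-5 × (252/401) = 1.973 × 10^-5 M
[OH^-] = 2.07 x 10^-2 × (149/401) = 7.692 × 10^-3 M
Fe(OH)2(s) ⇌ Fe^2+ + 2 OH^-, so Q = [Fe^2+][OH^-]^2
Q = (1.973 x 10^-5)(7.692 × 10^-3)^2 = 1.17 × 10^-9
Q > Ksp, so Fe(OH)2 will precipitate.

1.17e-9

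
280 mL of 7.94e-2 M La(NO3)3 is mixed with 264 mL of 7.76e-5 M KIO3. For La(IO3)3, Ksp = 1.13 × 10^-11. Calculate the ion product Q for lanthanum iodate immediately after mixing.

Total volume = 280 + 264 = 544 mL.
[La^3+] = 7.94 × 10^-2 × (280/544) = 4.087 × 10^-2 M
[IO3^-] = 7.76 x 10^-5 × (264/544) = 3.766 × 10^-5 M
La(IO3)3(s) ⇌ La^3+(aq) + 3 IO3^-(aq), so Q = [La^3+][IO3^-]^3
Q = (4.087 × 10^-2)(3.766 x 10^-5)^3 = 2.18 x 10^-15
Q < Ksp, so no precipitate of La(IO3)3 forms.

Q ≈ 2.18e-15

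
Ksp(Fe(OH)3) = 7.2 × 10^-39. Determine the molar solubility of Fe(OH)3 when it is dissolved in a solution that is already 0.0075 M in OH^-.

Fe(OH)3(s) <=> Fe^3+(aq) + 3 OH^-(aq)
Ksp = [Fe^3+][OH^-]^3
Let s = moles of Fe(OH)3 that dissolve per litre. [Fe^3+] = s, [OH^-] = 0.0075 + 3s ≈ 0.0075 (since the OH^- already present dominates).
Ksp ≈ s × (0.0075)^3
s = 1.7 × 10^-32 M
Check: 3s = 5.1 × 10^-32 ≪ 0.0075, so the approximation is valid.

s ≈ 1.7 x 10^-32 M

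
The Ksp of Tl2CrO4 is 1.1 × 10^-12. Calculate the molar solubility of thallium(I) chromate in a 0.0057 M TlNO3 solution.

s ≈ 3.4 × 10^-8 M

Tl2CrO4(s) <=> 2 Tl^+(aq) + CrO4^2-(aq)
Ksp = [Tl^+]^2[CrO4^2-]
Let s be the molar solubility in this solution. [Tl^+] = 0.0057 + 2s ≈ 0.0057, [CrO4^2-] = s (since Tl^+ from TlNO3 dominates).
Ksp ≈ (0.0057)^2 × s
s = 3.4 x 10^-8 M
Check: 2s = 6.8 x 10^-8 ≪ 0.0057, so the approximation is valid.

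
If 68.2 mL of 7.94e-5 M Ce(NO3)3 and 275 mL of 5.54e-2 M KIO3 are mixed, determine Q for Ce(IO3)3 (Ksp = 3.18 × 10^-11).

1.38 x 10^-9

Total volume = 68.2 + 275 = 343.2 mL.
[Ce^3+] = 7.94 × 10^-5 × (68.2/343.2) = 1.578 x 10^-5 M
[IO3^-] = 5.54 × 10^-2 × (275/343.2) = 4.439 × 10^-2 M
Ce(IO3)3(s) ⇌ Ce^3+(aq) + 3 IO3^-(aq), so Q = [Ce^3+][IO3^-]^3
Q = (1.578 x 10^-5)(4.439 x 10^-2)^3 = 1.38 × 10^-9
Q > Ksp, so Ce(IO3)3 will precipitate.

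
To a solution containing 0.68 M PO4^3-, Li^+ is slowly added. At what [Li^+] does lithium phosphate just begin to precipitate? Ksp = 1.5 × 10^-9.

Li3PO4(s) <=> 3 Li^+(aq) + PO4^3-(aq)
Ksp = [Li^+]^3[PO4^3-]
Precipitation begins when Q = Ksp. With [PO4^3-] = 0.68 M:
1.5 × 10^-9 = (0.68) × [Li^+]^3
[Li^+] = (1.5 × 10^-9 / 6.8 x 10^-1)^(1/3) = 1.3 x 10^-3 M

[Li^+] ≈ 1.3 x 10^-3 M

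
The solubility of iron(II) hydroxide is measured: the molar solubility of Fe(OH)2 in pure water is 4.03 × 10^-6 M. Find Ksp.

Fe(OH)2(s) ⇌ Fe^2+(aq) + 2 OH^-(aq)
Let s = molar solubility. Then [Fe^2+] = s and [OH^-] = 2s.
Ksp = [Fe^2+][OH^-]^2
So Ksp = s × (2s)^2 = 4s^3
With s = 4.03 x 10^-6: Ksp = 2.62 × 10^-16

Ksp = 2.62e-16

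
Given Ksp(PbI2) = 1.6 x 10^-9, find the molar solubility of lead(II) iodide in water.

s = 7.4e-4 M

PbI2(s) <=> Pb^2+ + 2 I^-
Ksp = [Pb^2+][I^-]^2
If s mol/L of PbI2 dissolves, [Pb^2+] = s and [I^-] = 2s.
Substituting: Ksp = s(2s)^2 = 4s^3
Solving, s = (1.6 x 10^-9/4)^(1/3) = 7.4 x 10^-4 M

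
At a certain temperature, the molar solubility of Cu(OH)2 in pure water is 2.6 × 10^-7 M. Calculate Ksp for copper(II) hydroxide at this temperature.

Ksp = 7.0 × 10^-20

Cu(OH)2(s) <=> Cu^2+(aq) + 2 OH^-(aq)
Let s = molar solubility. Then [Cu^2+] = s and [OH^-] = 2s.
Ksp = [Cu^2+][OH^-]^2
So Ksp = s × (2s)^2 = 4s^3
Ksp = 4 × (2.6 × 10^-7)^3 = 7.0 × 10^-20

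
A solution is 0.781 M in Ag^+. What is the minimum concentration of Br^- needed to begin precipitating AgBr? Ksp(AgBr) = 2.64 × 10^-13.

[Br^-] ≈ 3.38 x 10^-13 M

AgBr(s) ⇌ Ag^+(aq) + Br^-(aq)
Ksp = [Ag^+][Br^-]
Precipitation begins when Q = Ksp. With [Ag^+] = 0.781 M:
2.64 × 10^-13 = (0.781) × [Br^-]
[Br^-] = (2.64 × 10^-13 / 7.81 × 10^-1) = 3.38 × 10^-13 M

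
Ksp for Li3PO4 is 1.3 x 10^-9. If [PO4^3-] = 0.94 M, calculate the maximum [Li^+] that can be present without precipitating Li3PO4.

Li3PO4(s) <=> 3 Li^+(aq) + PO4^3-(aq)
Ksp = [Li^+]^3[PO4^3-]
Precipitation begins when Q = Ksp. With [PO4^3-] = 0.94 M:
1.3 x 10^-9 = (0.94) × [Li^+]^3
[Li^+] = (1.3 x 10^-9 / 9.4 × 10^-1)^(1/3) = 1.1 × 10^-3 M

[Li^+] ≈ 1.1e-3 M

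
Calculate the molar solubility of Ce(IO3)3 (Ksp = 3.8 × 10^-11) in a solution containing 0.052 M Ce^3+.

s = 3.0 × 10^-4 M

Ce(IO3)3(s) ⇌ Ce^3+ + 3 IO3^-
Ksp = [Ce^3+][IO3^-]^3
Let s be the molar solubility in this solution. [Ce^3+] = 0.052 + s ≈ 0.052, [IO3^-] = 3s (Ksp is small, so little additional dissolves).
Ksp ≈ 0.052 × (3s)^3
s = 3.0 × 10^-4 M
Check: s = 3.0 × 10^-4 ≪ 0.052, so the approximation is valid.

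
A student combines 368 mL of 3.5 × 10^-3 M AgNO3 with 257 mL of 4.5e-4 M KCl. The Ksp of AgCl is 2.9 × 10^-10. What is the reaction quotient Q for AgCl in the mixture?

Total volume = 368 + 257 = 625 mL.
[Ag^+] = 3.5 x 10^-3 × (368/625) = 2.06 × 10^-3 M
[Cl^-] = 4.5 × 10^-4 × (257/625) = 1.85 × 10^-4 M
AgCl(s) ⇌ Ag^+ + Cl^-, so Q = [Ag^+][Cl^-]
Q = (2.06 × 10^-3)(1.85 x 10^-4) = 3.8 x 10^-7
Q > Ksp, so AgCl will precipitate.

Q ≈ 3.8 × 10^-7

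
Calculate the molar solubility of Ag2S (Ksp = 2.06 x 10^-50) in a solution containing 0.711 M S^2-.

s = 8.51 × 10^-26 M

Ag2S(s) <=> 2 Ag^+(aq) + S^2-(aq)
Ksp = [Ag^+]^2[S^2-]
Let s be the molar solubility in this solution. [Ag^+] = 2s, [S^2-] = 0.711 + s ≈ 0.711 (common-ion effect: S^2- is already 0.711 M).
Ksp ≈ (2s)^2 × 0.711
s = 8.51 x 10^-26 M
Check: s = 8.5 × 10^-26 ≪ 0.711, so the approximation is valid.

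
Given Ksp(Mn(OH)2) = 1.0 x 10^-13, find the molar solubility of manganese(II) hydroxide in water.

Mn(OH)2(s) <=> Mn^2+ + 2 OH^-
Ksp = [Mn^2+][OH^-]^2
With molar solubility s: [Mn^2+] = s, [OH^-] = 2s.
So Ksp = s × (2s)^2 = 4s^3
s = (1.0 x 10^-13 / 4)^(1/3) = 2.9 × 10^-5 M

s = 2.9 × 10^-5 M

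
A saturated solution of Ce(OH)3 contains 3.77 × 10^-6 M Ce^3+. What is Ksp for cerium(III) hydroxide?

Ce(OH)3(s) <=> Ce^3+(aq) + 3 OH^-(aq)
Stoichiometry gives [OH^-] = (3/1)[Ce^3+] = 1.131 × 10^-5 M.
Ksp = [Ce^3+][OH^-]^3
Ksp = 3.77 × 10^-6 × (1.131 x 10^-5)^3 = 5.45 × 10^-21

5.45 × 10^-21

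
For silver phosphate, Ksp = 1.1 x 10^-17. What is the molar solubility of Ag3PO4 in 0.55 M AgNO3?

Ag3PO4(s) <=> 3 Ag^+ + PO4^3-
Ksp = [Ag^+]^3[PO4^3-]
Let s = moles of Ag3PO4 that dissolve per litre. [Ag^+] = 0.55 + 3s ≈ 0.55, [PO4^3-] = s (common-ion effect: Ag^+ is already 0.55 M).
Ksp ≈ (0.55)^3 × s
s = 6.6 x 10^-17 M
Check: 3s = 2.0 x 10^-16 ≪ 0.55, so the approximation is valid.

6.6 x 10^-17 M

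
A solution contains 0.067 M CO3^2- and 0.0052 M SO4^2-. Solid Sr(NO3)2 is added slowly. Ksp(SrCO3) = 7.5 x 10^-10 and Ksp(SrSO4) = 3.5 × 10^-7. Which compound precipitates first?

Each salt begins to precipitate when Q = Ksp, i.e. when [Sr^2+] reaches its threshold.
For SrCO3: 7.5 x 10^-10 = 0.067 × [Sr^2+]  ⇒  [Sr^2+] = 1.1 × 10^-8 M.
For SrSO4: 3.5 × 10^-7 = 0.0052 × [Sr^2+]  ⇒  [Sr^2+] = 6.7 x 10^-5 M.
The salt with the lower threshold [Sr^2+] precipitates first: SrCO3.

SrCO3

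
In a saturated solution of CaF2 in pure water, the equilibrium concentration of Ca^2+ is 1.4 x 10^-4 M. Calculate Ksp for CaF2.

CaF2(s) ⇌ Ca^2+(aq) + 2 F^-(aq)
Stoichiometry gives [F^-] = (2/1)[Ca^2+] = 2.80 × 10^-4 M.
Ksp = [Ca^2+][F^-]^2
Ksp = 1.4 × 10^-4 × (2.80 × 10^-4)^2 = 1.1 x 10^-11

Ksp = 1.1e-11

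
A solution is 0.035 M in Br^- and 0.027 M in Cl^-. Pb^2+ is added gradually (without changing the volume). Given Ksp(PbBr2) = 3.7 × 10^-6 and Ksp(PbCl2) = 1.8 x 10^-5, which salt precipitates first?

PbBr2

Precipitation of each salt starts when its ion product equals its Ksp.
For PbBr2: 3.7 × 10^-6 = (0.035)^2 × [Pb^2+]  ⇒  [Pb^2+] = 3.0 x 10^-3 M.
For PbCl2: 1.8 x 10^-5 = (0.027)^2 × [Pb^2+]  ⇒  [Pb^2+] = 2.5 × 10^-2 M.
The salt with the lower threshold [Pb^2+] precipitates first: PbBr2.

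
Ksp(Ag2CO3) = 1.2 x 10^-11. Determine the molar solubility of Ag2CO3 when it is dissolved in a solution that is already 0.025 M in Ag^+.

s = 1.9 x 10^-8 M

Ag2CO3(s) ⇌ 2 Ag^+(aq) + CO3^2-(aq)
Ksp = [Ag^+]^2[CO3^2-]
Let s be the molar solubility in this solution. [Ag^+] = 0.025 + 2s ≈ 0.025, [CO3^2-] = s (Ksp is small, so little additional dissolves).
Ksp ≈ (0.025)^2 × s
s = 1.9 × 10^-8 M
Check: 2s = 3.8 × 10^-8 ≪ 0.025, so the approximation is valid.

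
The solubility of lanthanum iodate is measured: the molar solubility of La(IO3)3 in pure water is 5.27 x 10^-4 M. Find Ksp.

La(IO3)3(s) ⇌ La^3+(aq) + 3 IO3^-(aq)
With molar solubility s: [La^3+] = s, [IO3^-] = 3s.
Ksp = [La^3+][IO3^-]^3
Substituting: Ksp = s(3s)^3 = 27s^4
With s = 5.27 × 10^-4: Ksp = 2.08 × 10^-12

Ksp ≈ 2.08 × 10^-12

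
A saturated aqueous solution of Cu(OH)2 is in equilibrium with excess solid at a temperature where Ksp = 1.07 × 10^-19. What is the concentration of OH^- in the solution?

5.98 x 10^-7 M

Cu(OH)2(s) ⇌ Cu^2+ + 2 OH^-
Ksp = [Cu^2+][OH^-]^2
For each mole of Cu(OH)2 that dissolves: [Cu^2+] = s, [OH^-] = 2s.
So Ksp = s × (2s)^2 = 4s^3
s = (1.07 × 10^-19 / 4)^(1/3) = 2.991 x 10^-7 M
[OH^-] = 2s = 5.98 × 10^-7 M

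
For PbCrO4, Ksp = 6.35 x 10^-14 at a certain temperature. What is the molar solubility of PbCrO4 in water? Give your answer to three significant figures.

s ≈ 2.52 × 10^-7 M

PbCrO4(s) ⇌ Pb^2+ + CrO4^2-
Ksp = [Pb^2+][CrO4^2-]
For each mole of PbCrO4 that dissolves: [Pb^2+] = s, [CrO4^2-] = s.
Ksp = (s)(s) = s^2
s = (6.35 x 10^-14)^(1/2) = 2.52 × 10^-7 M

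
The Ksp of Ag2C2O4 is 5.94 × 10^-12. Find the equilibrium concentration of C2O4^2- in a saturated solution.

1.14e-4 M

Ag2C2O4(s) ⇌ 2 Ag^+(aq) + C2O4^2-(aq)
Ksp = [Ag^+]^2[C2O4^2-]
With molar solubility s: [Ag^+] = 2s, [C2O4^2-] = s.
Substituting: Ksp = (2s)^2s = 4s^3
Solving, s = (5.94 × 10^-12/4)^(1/3) = 1.141 × 10^-4 M
[C2O4^2-] = s = 1.14 x 10^-4 M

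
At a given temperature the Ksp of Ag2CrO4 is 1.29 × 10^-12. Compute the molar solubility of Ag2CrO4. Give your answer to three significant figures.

Ag2CrO4(s) ⇌ 2 Ag^+(aq) + CrO4^2-(aq)
Ksp = [Ag^+]^2[CrO4^2-]
If s mol/L of Ag2CrO4 dissolves, [Ag^+] = 2s and [CrO4^2-] = s.
Ksp = (2s)^2s = 4s^3
Solving, s = (1.29 × 10^-12/4)^(1/3) = 6.86 × 10^-5 M

s = 6.86 × 10^-5 M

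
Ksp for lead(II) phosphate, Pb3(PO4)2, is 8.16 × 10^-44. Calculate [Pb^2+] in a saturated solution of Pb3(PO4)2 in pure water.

Pb3(PO4)2(s) <=> 3 Pb^2+(aq) + 2 PO4^3-(aq)
Ksp = [Pb^2+]^3[PO4^3-]^2
With molar solubility s: [Pb^2+] = 3s, [PO4^3-] = 2s.
So Ksp = (3s)^3 × (2s)^2 = 108s^5
s = (8.16 × 10^-44 / 108)^(1/5) = 9.455 × 10^-10 M
[Pb^2+] = 3s = 2.84 × 10^-9 M

[Pb^2+] = 2.84 × 10^-9 M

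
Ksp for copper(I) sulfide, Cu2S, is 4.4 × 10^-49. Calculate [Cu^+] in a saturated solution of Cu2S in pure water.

Cu2S(s) ⇌ 2 Cu^+(aq) + S^2-(aq)
Ksp = [Cu^+]^2[S^2-]
For each mole of Cu2S that dissolves: [Cu^+] = 2s, [S^2-] = s.
So Ksp = (2s)^2 × s = 4s^3
s = (4.4 × 10^-49 / 4)^(1/3) = 4.79 × 10^-17 M
[Cu^+] = 2s = 9.6 × 10^-17 M

[Cu^+] = 9.6 × 10^-17 M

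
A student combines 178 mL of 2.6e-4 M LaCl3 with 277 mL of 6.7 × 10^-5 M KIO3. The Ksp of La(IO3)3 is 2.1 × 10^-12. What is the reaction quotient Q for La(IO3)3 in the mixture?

Total volume = 178 + 277 = 455 mL.
[La^3+] = 2.6 × 10^-4 × (178/455) = 1.02 x 10^-4 M
[IO3^-] = 6.7 x 10^-5 × (277/455) = 4.08 × 10^-5 M
La(IO3)3(s) ⇌ La^3+ + 3 IO3^-, so Q = [La^3+][IO3^-]^3
Q = (1.02 × 10^-4)(4.08 × 10^-5)^3 = 6.9 × 10^-18
Q < Ksp, so no precipitate of La(IO3)3 forms.

Q ≈ 6.9 × 10^-18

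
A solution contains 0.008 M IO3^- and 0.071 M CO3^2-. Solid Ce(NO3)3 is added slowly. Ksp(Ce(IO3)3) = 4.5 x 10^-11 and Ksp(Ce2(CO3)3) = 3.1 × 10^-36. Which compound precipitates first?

Precipitation of each salt starts when its ion product equals its Ksp.
For Ce(IO3)3: 4.5 x 10^-11 = (0.008)^3 × [Ce^3+]  ⇒  [Ce^3+] = 8.8 x 10^-5 M.
For Ce2(CO3)3: 3.1 × 10^-36 = (0.071)^3 × [Ce^3+]^2  ⇒  [Ce^3+] = 9.3 × 10^-17 M.
The salt with the lower threshold [Ce^3+] precipitates first: Ce2(CO3)3.

Ce2(CO3)3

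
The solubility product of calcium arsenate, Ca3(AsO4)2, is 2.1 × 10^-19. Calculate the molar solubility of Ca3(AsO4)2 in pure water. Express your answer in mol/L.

Ca3(AsO4)2(s) ⇌ 3 Ca^2+ + 2 AsO4^3-
Ksp = [Ca^2+]^3[AsO4^3-]^2
With molar solubility s: [Ca^2+] = 3s, [AsO4^3-] = 2s.
Ksp = (3s)^3(2s)^2 = 108s^5
Solving, s = (2.1 × 10^-19/108)^(1/5) = 7.2 × 10^-5 M

s = 7.2e-5 M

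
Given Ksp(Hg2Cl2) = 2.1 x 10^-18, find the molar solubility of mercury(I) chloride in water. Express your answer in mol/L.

Hg2Cl2(s) ⇌ Hg2^2+(aq) + 2 Cl^-(aq)
Ksp = [Hg2^2+][Cl^-]^2
With molar solubility s: [Hg2^2+] = s, [Cl^-] = 2s.
Substituting: Ksp = s(2s)^2 = 4s^3
s = (2.1 x 10^-18 / 4)^(1/3) = 8.1 × 10^-7 M

8.1 x 10^-7 M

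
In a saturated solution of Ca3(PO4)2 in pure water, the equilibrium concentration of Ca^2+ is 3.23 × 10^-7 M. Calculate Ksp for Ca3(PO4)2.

Ca3(PO4)2(s) ⇌ 3 Ca^2+(aq) + 2 PO4^3-(aq)
Stoichiometry gives [PO4^3-] = (2/3)[Ca^2+] = 2.153 × 10^-7 M.
Ksp = [Ca^2+]^3[PO4^3-]^2
Ksp = (3.23 × 10^-7)^3 × (2.153 × 10^-7)^2 = 1.56 x 10^-33

Ksp = 1.56 x 10^-33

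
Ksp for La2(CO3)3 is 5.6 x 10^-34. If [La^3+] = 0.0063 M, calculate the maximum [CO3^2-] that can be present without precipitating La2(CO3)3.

La2(CO3)3(s) ⇌ 2 La^3+(aq) + 3 CO3^2-(aq)
Ksp = [La^3+]^2[CO3^2-]^3
Precipitation begins when Q = Ksp. With [La^3+] = 0.0063 M:
5.6 x 10^-34 = (0.0063)^2 × [CO3^2-]^3
[CO3^2-] = (5.6 x 10^-34 / 3.97 × 10^-5)^(1/3) = 2.4 x 10^-10 M

2.4 × 10^-10 M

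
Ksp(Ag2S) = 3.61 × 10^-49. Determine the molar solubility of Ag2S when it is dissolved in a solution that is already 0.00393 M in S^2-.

Ag2S(s) <=> 2 Ag^+ + S^2-
Ksp = [Ag^+]^2[S^2-]
If s mol/L dissolves here, [Ag^+] = 2s, [S^2-] = 0.00393 + s ≈ 0.00393 (common-ion effect: S^2- is already 0.00393 M).
Ksp ≈ (2s)^2 × 0.00393
s = 4.79 x 10^-24 M
Check: s = 4.8 × 10^-24 ≪ 0.00393, so the approximation is valid.

s ≈ 4.79e-24 M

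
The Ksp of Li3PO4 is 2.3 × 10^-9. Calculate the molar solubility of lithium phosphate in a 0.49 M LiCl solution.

Li3PO4(s) ⇌ 3 Li^+ + PO4^3-
Ksp = [Li^+]^3[PO4^3-]
Let s = moles of Li3PO4 that dissolve per litre. [Li^+] = 0.49 + 3s ≈ 0.49, [PO4^3-] = s (Ksp is small, so little additional dissolves).
Ksp ≈ (0.49)^3 × s
s = 2.0 × 10^-8 M
Check: 3s = 5.9 × 10^-8 ≪ 0.49, so the approximation is valid.

s = 2.0 x 10^-8 M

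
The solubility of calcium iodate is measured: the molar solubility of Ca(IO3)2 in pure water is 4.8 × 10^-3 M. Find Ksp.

Ksp = 4.4e-7

Ca(IO3)2(s) ⇌ Ca^2+ + 2 IO3^-
Let s = molar solubility. Then [Ca^2+] = s and [IO3^-] = 2s.
Ksp = [Ca^2+][IO3^-]^2
Substituting: Ksp = s(2s)^2 = 4s^3
With s = 4.8 × 10^-3: Ksp = 4.4 × 10^-7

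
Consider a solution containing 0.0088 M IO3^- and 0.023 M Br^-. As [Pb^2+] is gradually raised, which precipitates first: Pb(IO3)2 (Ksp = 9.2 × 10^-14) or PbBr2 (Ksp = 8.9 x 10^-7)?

Pb(IO3)2

Each salt begins to precipitate when Q = Ksp, i.e. when [Pb^2+] reaches its threshold.
For Pb(IO3)2: 9.2 × 10^-14 = (0.0088)^2 × [Pb^2+]  ⇒  [Pb^2+] = 1.2 x 10^-9 M.
For PbBr2: 8.9 x 10^-7 = (0.023)^2 × [Pb^2+]  ⇒  [Pb^2+] = 1.7 × 10^-3 M.
The salt with the lower threshold [Pb^2+] precipitates first: Pb(IO3)2.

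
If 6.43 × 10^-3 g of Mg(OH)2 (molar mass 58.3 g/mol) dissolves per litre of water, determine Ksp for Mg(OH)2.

Molar solubility s = (6.43 x 10^-3 g/L) / (58.3 g/mol) = 1.103 × 10^-4 M.
Mg(OH)2(s) ⇌ Mg^2+ + 2 OH^-
With molar solubility s: [Mg^2+] = s, [OH^-] = 2s.
Ksp = [Mg^2+][OH^-]^2
Ksp = s(2s)^2 = 4s^3
With s = 1.103 x 10^-4: Ksp = 5.37 × 10^-12

Ksp = 5.37 x 10^-12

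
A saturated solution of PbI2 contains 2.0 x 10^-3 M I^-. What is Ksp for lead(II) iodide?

Ksp ≈ 4.0 × 10^-9

PbI2(s) <=> Pb^2+ + 2 I^-
Stoichiometry gives [Pb^2+] = (1/2)[I^-] = 1.00 × 10^-3 M.
Ksp = [Pb^2+][I^-]^2
Ksp = 1.00 × 10^-3 × (2.0 × 10^-3)^2 = 4.0 x 10^-9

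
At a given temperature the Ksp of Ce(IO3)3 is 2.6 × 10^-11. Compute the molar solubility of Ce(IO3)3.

Ce(IO3)3(s) ⇌ Ce^3+ + 3 IO3^-
Ksp = [Ce^3+][IO3^-]^3
If s mol/L of Ce(IO3)3 dissolves, [Ce^3+] = s and [IO3^-] = 3s.
So Ksp = s × (3s)^3 = 27s^4
s = (2.6 × 10^-11 / 27)^(1/4) = 9.9 × 10^-4 M

9.9 x 10^-4 M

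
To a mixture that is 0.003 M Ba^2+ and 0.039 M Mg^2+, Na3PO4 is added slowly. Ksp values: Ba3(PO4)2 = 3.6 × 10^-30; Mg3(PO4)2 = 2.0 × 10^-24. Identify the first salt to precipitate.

Ba3(PO4)2

Each salt begins to precipitate when Q = Ksp, i.e. when [PO4^3-] reaches its threshold.
For Ba3(PO4)2: 3.6 × 10^-30 = (0.003)^3 × [PO4^3-]^2  ⇒  [PO4^3-] = 1.2 × 10^-11 M.
For Mg3(PO4)2: 2.0 × 10^-24 = (0.039)^3 × [PO4^3-]^2  ⇒  [PO4^3-] = 1.8 × 10^-10 M.
The salt with the lower threshold [PO4^3-] precipitates first: Ba3(PO4)2.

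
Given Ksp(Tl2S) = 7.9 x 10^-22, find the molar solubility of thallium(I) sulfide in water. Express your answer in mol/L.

s = 5.8e-8 M

Tl2S(s) <=> 2 Tl^+(aq) + S^2-(aq)
Ksp = [Tl^+]^2[S^2-]
If s mol/L of Tl2S dissolves, [Tl^+] = 2s and [S^2-] = s.
So Ksp = (2s)^2 × s = 4s^3
Solving, s = (7.9 x 10^-22/4)^(1/3) = 5.8 × 10^-8 M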